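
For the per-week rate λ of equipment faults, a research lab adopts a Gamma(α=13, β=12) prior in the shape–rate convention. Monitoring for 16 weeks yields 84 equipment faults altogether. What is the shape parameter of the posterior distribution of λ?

97

Total count 84 over total exposure 16 weeks.
Gamma(α, β) with Poisson data over total exposure Σt gives posterior Gamma(α+Σx, β+Σt) = Gamma(97, 28).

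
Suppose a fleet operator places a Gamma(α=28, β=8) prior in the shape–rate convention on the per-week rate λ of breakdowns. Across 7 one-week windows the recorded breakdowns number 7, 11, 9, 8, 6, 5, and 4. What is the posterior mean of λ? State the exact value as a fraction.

26/5

Total count: 7 + 11 + 9 + 8 + 6 + 5 + 4 = 50.
Total exposure: 7 weeks.
Gamma(α, β) with Poisson data over total exposure Σt gives posterior Gamma(α+Σx, β+Σt) = Gamma(78, 15).
Posterior mean = α'/β' = 78/15 = 26/5.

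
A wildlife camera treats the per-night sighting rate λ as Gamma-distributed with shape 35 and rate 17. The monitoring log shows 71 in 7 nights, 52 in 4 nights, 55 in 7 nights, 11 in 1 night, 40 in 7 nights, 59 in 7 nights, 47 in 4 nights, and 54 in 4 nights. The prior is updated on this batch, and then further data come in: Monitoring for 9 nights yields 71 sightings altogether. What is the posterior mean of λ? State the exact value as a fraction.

495/67

Total count: 71 + 52 + 55 + 11 + 40 + 59 + 47 + 54 = 389.
Total exposure: 7 + 4 + 7 + 1 + 7 + 7 + 4 + 4 = 41 nights.
After the first batch: Gamma(35 + 389, 17 + 41) = Gamma(424, 58).
Total count 71 over total exposure 9 nights.
After the second batch: Gamma(424 + 71, 58 + 9) = Gamma(495, 67).
Posterior mean = α'/β' = 495/67.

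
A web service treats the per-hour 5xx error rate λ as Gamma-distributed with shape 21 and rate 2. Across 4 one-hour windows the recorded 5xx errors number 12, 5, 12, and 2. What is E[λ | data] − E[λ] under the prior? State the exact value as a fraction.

Total count: 12 + 5 + 12 + 2 = 31.
Total exposure: 4 hours.
Posterior: α' = 21 + 31 = 52, β' = 2 + 4 = 6.
Posterior mean = 52/6 = 26/3; prior mean = 21/2 = 21/2. Difference = 26/3 − 21/2 = -11/6.

-11/6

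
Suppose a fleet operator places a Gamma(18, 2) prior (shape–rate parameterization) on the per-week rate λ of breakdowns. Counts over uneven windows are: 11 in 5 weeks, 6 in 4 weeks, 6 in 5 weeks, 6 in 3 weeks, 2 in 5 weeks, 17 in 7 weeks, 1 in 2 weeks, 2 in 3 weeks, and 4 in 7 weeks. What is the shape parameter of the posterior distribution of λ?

Total count: 11 + 6 + 6 + 6 + 2 + 17 + 1 + 2 + 4 = 55.
Total exposure: 5 + 4 + 5 + 3 + 5 + 7 + 2 + 3 + 7 = 41 weeks.
The Gamma prior is conjugate for the Poisson rate, so λ | data ~ Gamma(18+55, 2+41) = Gamma(73, 43).

73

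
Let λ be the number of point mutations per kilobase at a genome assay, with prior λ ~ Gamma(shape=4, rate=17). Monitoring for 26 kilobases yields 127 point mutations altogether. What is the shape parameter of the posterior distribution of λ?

Total count 127 over total exposure 26 kilobases.
Conjugate update: add total count to the shape and total exposure to the rate, giving Gamma(131, 43).

131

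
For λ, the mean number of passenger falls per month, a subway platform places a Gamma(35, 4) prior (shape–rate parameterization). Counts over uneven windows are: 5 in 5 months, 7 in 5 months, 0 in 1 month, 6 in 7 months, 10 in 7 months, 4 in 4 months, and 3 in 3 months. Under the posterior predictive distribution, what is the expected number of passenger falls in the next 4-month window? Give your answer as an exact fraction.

70/9

Total count: 5 + 7 + 0 + 6 + 10 + 4 + 3 = 35.
Total exposure: 5 + 5 + 1 + 7 + 7 + 4 + 3 = 32 months.
Gamma(α, β) with Poisson data over total exposure Σt gives posterior Gamma(α+Σx, β+Σt) = Gamma(70, 36).
Predictive mean over a 4-month window = T·E[λ|data] = 4·70/36 = 70/9.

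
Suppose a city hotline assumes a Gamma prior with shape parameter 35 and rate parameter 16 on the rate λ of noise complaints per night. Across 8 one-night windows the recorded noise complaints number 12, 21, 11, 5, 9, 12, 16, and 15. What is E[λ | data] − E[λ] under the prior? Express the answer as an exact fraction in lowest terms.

167/48

Total count: 12 + 21 + 11 + 5 + 9 + 12 + 16 + 15 = 101.
Total exposure: 8 nights.
The Gamma prior is conjugate for the Poisson rate, so λ | data ~ Gamma(35+101, 16+8) = Gamma(136, 24).
Posterior mean = 136/24 = 17/3; prior mean = 35/16 = 35/16. Difference = 17/3 − 35/16 = 167/48.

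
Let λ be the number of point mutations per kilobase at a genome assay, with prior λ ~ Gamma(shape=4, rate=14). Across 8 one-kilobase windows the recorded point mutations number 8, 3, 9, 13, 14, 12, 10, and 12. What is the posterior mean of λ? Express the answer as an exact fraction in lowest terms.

Total count: 8 + 3 + 9 + 13 + 14 + 12 + 10 + 12 = 81.
Total exposure: 8 kilobases.
Gamma(α, β) with Poisson data over total exposure Σt gives posterior Gamma(α+Σx, β+Σt) = Gamma(85, 22).
Posterior mean = α'/β' = 85/22.

85/22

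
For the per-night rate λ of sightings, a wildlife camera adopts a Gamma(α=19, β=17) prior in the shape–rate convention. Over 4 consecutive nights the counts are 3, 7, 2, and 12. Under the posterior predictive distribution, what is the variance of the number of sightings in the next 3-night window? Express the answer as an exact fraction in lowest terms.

Total count: 3 + 7 + 2 + 12 = 24.
Total exposure: 4 nights.
By Gamma–Poisson conjugacy, the posterior is Gamma(α + Σx, β + Σt) = Gamma(19 + 24, 17 + 4) = Gamma(43, 21).
The posterior predictive for a window of length T is Negative Binomial with variance T·α'·(β'+T)/β'² = 3·43·24/441 = 344/49.

344/49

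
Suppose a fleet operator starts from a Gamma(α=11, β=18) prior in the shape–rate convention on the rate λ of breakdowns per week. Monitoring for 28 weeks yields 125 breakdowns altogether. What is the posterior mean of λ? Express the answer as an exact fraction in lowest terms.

68/23

Total count 125 over total exposure 28 weeks.
By Gamma–Poisson conjugacy, the posterior is Gamma(α + Σx, β + Σt) = Gamma(11 + 125, 18 + 28) = Gamma(136, 46).
Posterior mean = α'/β' = 136/46 = 68/23.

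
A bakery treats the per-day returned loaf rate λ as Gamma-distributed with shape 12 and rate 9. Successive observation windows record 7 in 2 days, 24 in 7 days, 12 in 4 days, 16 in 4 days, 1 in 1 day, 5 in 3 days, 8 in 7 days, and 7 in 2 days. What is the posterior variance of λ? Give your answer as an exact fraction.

Total count: 7 + 24 + 12 + 16 + 1 + 5 + 8 + 7 = 80.
Total exposure: 2 + 7 + 4 + 4 + 1 + 3 + 7 + 2 = 30 days.
Gamma(α, β) with Poisson data over total exposure Σt gives posterior Gamma(α+Σx, β+Σt) = Gamma(92, 39).
Posterior variance = α'/β'² = 92/1521.

92/1521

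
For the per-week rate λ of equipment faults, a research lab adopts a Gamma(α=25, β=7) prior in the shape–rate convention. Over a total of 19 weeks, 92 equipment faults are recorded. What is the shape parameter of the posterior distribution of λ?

Total count 92 over total exposure 19 weeks.
By Gamma–Poisson conjugacy, the posterior is Gamma(α + Σx, β + Σt) = Gamma(25 + 92, 7 + 19) = Gamma(117, 26).

117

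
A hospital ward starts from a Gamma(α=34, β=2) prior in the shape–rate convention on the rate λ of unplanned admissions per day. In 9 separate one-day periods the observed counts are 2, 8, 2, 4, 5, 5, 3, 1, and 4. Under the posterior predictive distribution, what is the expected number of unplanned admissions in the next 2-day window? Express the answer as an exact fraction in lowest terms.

Total count: 2 + 8 + 2 + 4 + 5 + 5 + 3 + 1 + 4 = 34.
Total exposure: 9 days.
Conjugate update: add total count to the shape and total exposure to the rate, giving Gamma(68, 11).
Predictive mean over a 2-day window = T·E[λ|data] = 2·68/11 = 136/11.

136/11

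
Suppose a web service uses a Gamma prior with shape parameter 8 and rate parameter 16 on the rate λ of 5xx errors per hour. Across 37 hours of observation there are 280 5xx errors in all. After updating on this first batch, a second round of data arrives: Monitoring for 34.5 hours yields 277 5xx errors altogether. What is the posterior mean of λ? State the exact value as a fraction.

Total count 280 over total exposure 37 hours.
After the first batch: Gamma(8 + 280, 16 + 37) = Gamma(288, 53).
Total count 277 over total exposure 34.5 hours.
After the second batch: Gamma(288 + 277, 53 + 34.5) = Gamma(565, 175/2).
Posterior mean = α'/β' = 565/(175/2) = 226/35.

226/35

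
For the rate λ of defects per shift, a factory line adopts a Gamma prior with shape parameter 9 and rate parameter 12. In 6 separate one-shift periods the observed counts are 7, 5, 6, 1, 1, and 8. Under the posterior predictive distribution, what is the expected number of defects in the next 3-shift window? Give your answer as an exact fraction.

37/6

Total count: 7 + 5 + 6 + 1 + 1 + 8 = 28.
Total exposure: 6 shifts.
Posterior: α' = 9 + 28 = 37, β' = 12 + 6 = 18.
Predictive mean over a 3-shift window = T·E[λ|data] = 3·37/18 = 37/6.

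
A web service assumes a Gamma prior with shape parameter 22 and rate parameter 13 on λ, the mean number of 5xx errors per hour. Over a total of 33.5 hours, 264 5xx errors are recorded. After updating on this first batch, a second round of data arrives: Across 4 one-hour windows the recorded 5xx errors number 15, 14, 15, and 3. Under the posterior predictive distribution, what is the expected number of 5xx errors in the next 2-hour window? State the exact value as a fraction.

1332/101

Total count 264 over total exposure 33.5 hours.
After the first batch: Gamma(22 + 264, 13 + 33.5) = Gamma(286, 93/2).
Total count: 15 + 14 + 15 + 3 = 47.
Total exposure: 4 hours.
After the second batch: Gamma(286 + 47, 93/2 + 4) = Gamma(333, 101/2).
Predictive mean over a 2-hour window = T·E[λ|data] = 2·333/(101/2) = 1332/101.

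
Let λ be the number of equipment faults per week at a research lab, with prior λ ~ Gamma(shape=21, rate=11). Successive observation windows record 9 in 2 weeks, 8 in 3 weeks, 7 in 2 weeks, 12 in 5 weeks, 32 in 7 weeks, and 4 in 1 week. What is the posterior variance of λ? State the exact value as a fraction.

3/31

Total count: 9 + 8 + 7 + 12 + 32 + 4 = 72.
Total exposure: 2 + 3 + 2 + 5 + 7 + 1 = 20 weeks.
Gamma(α, β) with Poisson data over total exposure Σt gives posterior Gamma(α+Σx, β+Σt) = Gamma(93, 31).
Posterior variance = α'/β'² = 93/961 = 3/31.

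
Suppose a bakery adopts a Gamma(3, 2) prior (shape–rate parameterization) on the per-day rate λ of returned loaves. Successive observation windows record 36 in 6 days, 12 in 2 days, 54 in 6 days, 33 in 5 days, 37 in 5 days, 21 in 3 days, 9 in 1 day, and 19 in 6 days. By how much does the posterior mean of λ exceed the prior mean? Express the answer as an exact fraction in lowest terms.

Total count: 36 + 12 + 54 + 33 + 37 + 21 + 9 + 19 = 221.
Total exposure: 6 + 2 + 6 + 5 + 5 + 3 + 1 + 6 = 34 days.
Gamma(α, β) with Poisson data over total exposure Σt gives posterior Gamma(α+Σx, β+Σt) = Gamma(224, 36).
Posterior mean = 224/36 = 56/9; prior mean = 3/2 = 3/2. Difference = 56/9 − 3/2 = 85/18.

85/18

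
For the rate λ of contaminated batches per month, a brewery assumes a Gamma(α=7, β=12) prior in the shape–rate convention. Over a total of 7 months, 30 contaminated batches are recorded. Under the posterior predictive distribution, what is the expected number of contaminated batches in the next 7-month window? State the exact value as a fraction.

259/19

Total count 30 over total exposure 7 months.
The Gamma prior is conjugate for the Poisson rate, so λ | data ~ Gamma(7+30, 12+7) = Gamma(37, 19).
Predictive mean over a 7-month window = T·E[λ|data] = 7·37/19 = 259/19.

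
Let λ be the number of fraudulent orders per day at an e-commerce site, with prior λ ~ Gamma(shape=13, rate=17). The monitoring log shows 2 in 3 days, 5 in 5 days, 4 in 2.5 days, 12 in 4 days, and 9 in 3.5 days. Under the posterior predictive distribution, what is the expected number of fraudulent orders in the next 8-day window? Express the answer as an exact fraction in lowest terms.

Total count: 2 + 5 + 4 + 12 + 9 = 32.
Total exposure: 3 + 5 + 2.5 + 4 + 3.5 = 18 days.
Conjugate update: add total count to the shape and total exposure to the rate, giving Gamma(45, 35).
Predictive mean over an 8-day window = T·E[λ|data] = 8·45/35 = 72/7.

72/7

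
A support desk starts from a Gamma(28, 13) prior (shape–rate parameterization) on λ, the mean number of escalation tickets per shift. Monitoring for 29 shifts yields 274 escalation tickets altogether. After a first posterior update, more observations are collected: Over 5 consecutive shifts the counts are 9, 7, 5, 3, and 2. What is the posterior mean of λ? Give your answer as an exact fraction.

328/47

Total count 274 over total exposure 29 shifts.
After the first batch: Gamma(28 + 274, 13 + 29) = Gamma(302, 42).
Total count: 9 + 7 + 5 + 3 + 2 = 26.
Total exposure: 5 shifts.
After the second batch: Gamma(302 + 26, 42 + 5) = Gamma(328, 47).
Posterior mean = α'/β' = 328/47.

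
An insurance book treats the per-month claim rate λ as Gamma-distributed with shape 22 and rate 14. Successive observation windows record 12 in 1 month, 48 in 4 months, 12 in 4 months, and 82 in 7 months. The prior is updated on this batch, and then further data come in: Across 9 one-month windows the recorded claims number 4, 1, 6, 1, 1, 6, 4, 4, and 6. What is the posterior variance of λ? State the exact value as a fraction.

209/1521

Total count: 12 + 48 + 12 + 82 = 154.
Total exposure: 1 + 4 + 4 + 7 = 16 months.
After the first batch: Gamma(22 + 154, 14 + 16) = Gamma(176, 30).
Total count: 4 + 1 + 6 + 1 + 1 + 6 + 4 + 4 + 6 = 33.
Total exposure: 9 months.
After the second batch: Gamma(176 + 33, 30 + 9) = Gamma(209, 39).
Posterior variance = α'/β'² = 209/1521.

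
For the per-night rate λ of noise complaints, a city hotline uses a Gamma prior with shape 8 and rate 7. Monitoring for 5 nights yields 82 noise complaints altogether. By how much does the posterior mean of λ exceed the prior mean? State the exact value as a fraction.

89/14

Total count 82 over total exposure 5 nights.
By Gamma–Poisson conjugacy, the posterior is Gamma(α + Σx, β + Σt) = Gamma(8 + 82, 7 + 5) = Gamma(90, 12).
Posterior mean = 90/12 = 15/2; prior mean = 8/7 = 8/7. Difference = 15/2 − 8/7 = 89/14.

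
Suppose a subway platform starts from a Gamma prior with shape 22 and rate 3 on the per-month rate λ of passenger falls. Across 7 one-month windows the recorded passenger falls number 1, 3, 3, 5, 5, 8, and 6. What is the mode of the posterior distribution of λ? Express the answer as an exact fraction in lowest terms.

26/5

Total count: 1 + 3 + 3 + 5 + 5 + 8 + 6 = 31.
Total exposure: 7 months.
Gamma(α, β) with Poisson data over total exposure Σt gives posterior Gamma(α+Σx, β+Σt) = Gamma(53, 10).
Posterior mode = (α'−1)/β' = 52/10 = 26/5.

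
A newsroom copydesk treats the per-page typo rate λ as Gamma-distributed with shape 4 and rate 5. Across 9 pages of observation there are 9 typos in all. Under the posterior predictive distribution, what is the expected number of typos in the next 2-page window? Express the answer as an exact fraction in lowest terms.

13/7

Total count 9 over total exposure 9 pages.
Posterior: α' = 4 + 9 = 13, β' = 5 + 9 = 14.
Predictive mean over a 2-page window = T·E[λ|data] = 2·13/14 = 13/7.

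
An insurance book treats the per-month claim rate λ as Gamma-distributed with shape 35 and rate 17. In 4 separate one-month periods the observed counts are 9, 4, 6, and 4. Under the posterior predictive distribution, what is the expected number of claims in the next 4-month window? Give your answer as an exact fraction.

Total count: 9 + 4 + 6 + 4 = 23.
Total exposure: 4 months.
The Gamma prior is conjugate for the Poisson rate, so λ | data ~ Gamma(35+23, 17+4) = Gamma(58, 21).
Predictive mean over a 4-month window = T·E[λ|data] = 4·58/21 = 232/21.

232/21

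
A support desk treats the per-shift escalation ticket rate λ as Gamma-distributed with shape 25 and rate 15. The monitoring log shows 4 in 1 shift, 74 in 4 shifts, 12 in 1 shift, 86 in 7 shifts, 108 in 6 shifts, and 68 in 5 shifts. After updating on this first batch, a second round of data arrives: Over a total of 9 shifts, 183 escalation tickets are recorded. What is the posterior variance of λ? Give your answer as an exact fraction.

Total count: 4 + 74 + 12 + 86 + 108 + 68 = 352.
Total exposure: 1 + 4 + 1 + 7 + 6 + 5 = 24 shifts.
After the first batch: Gamma(25 + 352, 15 + 24) = Gamma(377, 39).
Total count 183 over total exposure 9 shifts.
After the second batch: Gamma(377 + 183, 39 + 9) = Gamma(560, 48).
Posterior variance = α'/β'² = 560/2304 = 35/144.

35/144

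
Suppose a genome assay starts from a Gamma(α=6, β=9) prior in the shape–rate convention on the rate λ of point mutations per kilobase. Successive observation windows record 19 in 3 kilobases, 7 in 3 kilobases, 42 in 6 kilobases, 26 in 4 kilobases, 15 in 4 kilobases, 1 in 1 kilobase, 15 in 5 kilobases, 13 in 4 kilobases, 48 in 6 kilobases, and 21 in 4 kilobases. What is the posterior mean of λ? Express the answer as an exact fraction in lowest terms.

Total count: 19 + 7 + 42 + 26 + 15 + 1 + 15 + 13 + 48 + 21 = 207.
Total exposure: 3 + 3 + 6 + 4 + 4 + 1 + 5 + 4 + 6 + 4 = 40 kilobases.
Posterior: α' = 6 + 207 = 213, β' = 9 + 40 = 49.
Posterior mean = α'/β' = 213/49.

213/49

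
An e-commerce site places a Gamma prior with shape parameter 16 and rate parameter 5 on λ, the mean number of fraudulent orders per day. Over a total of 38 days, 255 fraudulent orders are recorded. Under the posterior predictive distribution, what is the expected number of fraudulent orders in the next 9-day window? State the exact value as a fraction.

2439/43

Total count 255 over total exposure 38 days.
Conjugate update: add total count to the shape and total exposure to the rate, giving Gamma(271, 43).
Predictive mean over a 9-day window = T·E[λ|data] = 9·271/43 = 2439/43.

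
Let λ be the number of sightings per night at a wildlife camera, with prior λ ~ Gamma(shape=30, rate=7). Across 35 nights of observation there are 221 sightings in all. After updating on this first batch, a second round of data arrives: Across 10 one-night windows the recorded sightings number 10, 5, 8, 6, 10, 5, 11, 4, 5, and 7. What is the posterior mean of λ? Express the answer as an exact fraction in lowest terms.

Total count 221 over total exposure 35 nights.
After the first batch: Gamma(30 + 221, 7 + 35) = Gamma(251, 42).
Total count: 10 + 5 + 8 + 6 + 10 + 5 + 11 + 4 + 5 + 7 = 71.
Total exposure: 10 nights.
After the second batch: Gamma(251 + 71, 42 + 10) = Gamma(322, 52).
Posterior mean = α'/β' = 322/52 = 161/26.

161/26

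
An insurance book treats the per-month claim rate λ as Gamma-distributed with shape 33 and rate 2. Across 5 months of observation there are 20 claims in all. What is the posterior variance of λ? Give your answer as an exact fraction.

53/49

Total count 20 over total exposure 5 months.
Gamma(α, β) with Poisson data over total exposure Σt gives posterior Gamma(α+Σx, β+Σt) = Gamma(53, 7).
Posterior variance = α'/β'² = 53/49.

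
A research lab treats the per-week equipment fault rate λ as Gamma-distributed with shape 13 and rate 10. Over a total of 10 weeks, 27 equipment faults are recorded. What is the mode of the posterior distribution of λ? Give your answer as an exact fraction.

Total count 27 over total exposure 10 weeks.
The Gamma prior is conjugate for the Poisson rate, so λ | data ~ Gamma(13+27, 10+10) = Gamma(40, 20).
Posterior mode = (α'−1)/β' = 39/20.

39/20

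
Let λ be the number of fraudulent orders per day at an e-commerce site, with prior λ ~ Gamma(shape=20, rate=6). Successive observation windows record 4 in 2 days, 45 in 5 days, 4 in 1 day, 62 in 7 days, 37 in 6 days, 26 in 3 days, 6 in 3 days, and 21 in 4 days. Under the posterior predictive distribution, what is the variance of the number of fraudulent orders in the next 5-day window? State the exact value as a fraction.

47250/1369

Total count: 4 + 45 + 4 + 62 + 37 + 26 + 6 + 21 = 205.
Total exposure: 2 + 5 + 1 + 7 + 6 + 3 + 3 + 4 = 31 days.
The Gamma prior is conjugate for the Poisson rate, so λ | data ~ Gamma(20+205, 6+31) = Gamma(225, 37).
The posterior predictive for a window of length T is Negative Binomial with variance T·α'·(β'+T)/β'² = 5·225·42/1369 = 47250/1369.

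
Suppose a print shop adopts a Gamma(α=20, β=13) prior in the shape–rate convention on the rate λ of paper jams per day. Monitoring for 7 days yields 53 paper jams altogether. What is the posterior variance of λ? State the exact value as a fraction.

73/400

Total count 53 over total exposure 7 days.
Conjugate update: add total count to the shape and total exposure to the rate, giving Gamma(73, 20).
Posterior variance = α'/β'² = 73/400.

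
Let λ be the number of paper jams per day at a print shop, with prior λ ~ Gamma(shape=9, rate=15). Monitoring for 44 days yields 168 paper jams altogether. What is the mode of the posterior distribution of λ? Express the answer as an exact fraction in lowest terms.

176/59

Total count 168 over total exposure 44 days.
By Gamma–Poisson conjugacy, the posterior is Gamma(α + Σx, β + Σt) = Gamma(9 + 168, 15 + 44) = Gamma(177, 59).
Posterior mode = (α'−1)/β' = 176/59.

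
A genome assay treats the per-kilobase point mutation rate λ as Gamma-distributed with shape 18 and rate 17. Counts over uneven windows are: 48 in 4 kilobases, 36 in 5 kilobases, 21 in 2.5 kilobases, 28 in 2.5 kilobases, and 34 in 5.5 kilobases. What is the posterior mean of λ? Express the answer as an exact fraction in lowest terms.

370/73

Total count: 48 + 36 + 21 + 28 + 34 = 167.
Total exposure: 4 + 5 + 2.5 + 2.5 + 5.5 = 19.5 kilobases.
By Gamma–Poisson conjugacy, the posterior is Gamma(α + Σx, β + Σt) = Gamma(18 + 167, 17 + 19.5) = Gamma(185, 73/2).
Posterior mean = α'/β' = 185/(73/2) = 370/73.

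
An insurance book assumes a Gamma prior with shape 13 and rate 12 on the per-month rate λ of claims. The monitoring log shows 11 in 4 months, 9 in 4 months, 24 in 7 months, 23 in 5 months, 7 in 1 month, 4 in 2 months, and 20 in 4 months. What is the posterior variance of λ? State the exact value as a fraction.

37/507

Total count: 11 + 9 + 24 + 23 + 7 + 4 + 20 = 98.
Total exposure: 4 + 4 + 7 + 5 + 1 + 2 + 4 = 27 months.
Posterior: α' = 13 + 98 = 111, β' = 12 + 27 = 39.
Posterior variance = α'/β'² = 111/1521 = 37/507.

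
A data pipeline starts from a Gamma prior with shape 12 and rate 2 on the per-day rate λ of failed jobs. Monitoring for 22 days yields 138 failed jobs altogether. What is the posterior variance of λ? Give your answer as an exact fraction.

Total count 138 over total exposure 22 days.
Posterior: α' = 12 + 138 = 150, β' = 2 + 22 = 24.
Posterior variance = α'/β'² = 150/576 = 25/96.

25/96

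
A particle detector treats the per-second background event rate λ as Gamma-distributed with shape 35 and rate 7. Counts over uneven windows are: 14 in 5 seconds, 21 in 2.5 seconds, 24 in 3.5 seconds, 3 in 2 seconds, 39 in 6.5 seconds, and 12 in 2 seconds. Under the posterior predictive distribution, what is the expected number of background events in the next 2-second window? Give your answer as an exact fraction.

592/57

Total count: 14 + 21 + 24 + 3 + 39 + 12 = 113.
Total exposure: 5 + 2.5 + 3.5 + 2 + 6.5 + 2 = 21.5 seconds.
Conjugate update: add total count to the shape and total exposure to the rate, giving Gamma(148, 57/2).
Predictive mean over a 2-second window = T·E[λ|data] = 2·148/(57/2) = 592/57.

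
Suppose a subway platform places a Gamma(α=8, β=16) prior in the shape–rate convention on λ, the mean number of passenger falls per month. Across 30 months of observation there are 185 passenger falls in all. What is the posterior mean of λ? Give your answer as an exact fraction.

193/46

Total count 185 over total exposure 30 months.
Gamma(α, β) with Poisson data over total exposure Σt gives posterior Gamma(α+Σx, β+Σt) = Gamma(193, 46).
Posterior mean = α'/β' = 193/46.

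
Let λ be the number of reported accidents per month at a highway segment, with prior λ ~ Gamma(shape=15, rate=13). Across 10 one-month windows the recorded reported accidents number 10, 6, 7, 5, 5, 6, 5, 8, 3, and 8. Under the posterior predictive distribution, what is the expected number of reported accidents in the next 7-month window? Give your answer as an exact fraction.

Total count: 10 + 6 + 7 + 5 + 5 + 6 + 5 + 8 + 3 + 8 = 63.
Total exposure: 10 months.
Gamma(α, β) with Poisson data over total exposure Σt gives posterior Gamma(α+Σx, β+Σt) = Gamma(78, 23).
Predictive mean over a 7-month window = T·E[λ|data] = 7·78/23 = 546/23.

546/23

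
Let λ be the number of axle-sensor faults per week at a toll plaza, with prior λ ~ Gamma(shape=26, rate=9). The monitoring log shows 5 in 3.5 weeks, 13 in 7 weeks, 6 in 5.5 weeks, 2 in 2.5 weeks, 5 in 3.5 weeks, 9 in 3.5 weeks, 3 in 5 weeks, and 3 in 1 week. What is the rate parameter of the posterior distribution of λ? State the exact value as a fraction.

Total count: 5 + 13 + 6 + 2 + 5 + 9 + 3 + 3 = 46.
Total exposure: 3.5 + 7 + 5.5 + 2.5 + 3.5 + 3.5 + 5 + 1 = 31.5 weeks.
The Gamma prior is conjugate for the Poisson rate, so λ | data ~ Gamma(26+46, 9+31.5) = Gamma(72, 81/2).

81/2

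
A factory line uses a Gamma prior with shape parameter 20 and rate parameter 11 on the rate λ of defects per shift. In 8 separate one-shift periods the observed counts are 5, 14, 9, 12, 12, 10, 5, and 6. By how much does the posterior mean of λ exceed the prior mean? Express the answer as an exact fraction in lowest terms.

643/209

Total count: 5 + 14 + 9 + 12 + 12 + 10 + 5 + 6 = 73.
Total exposure: 8 shifts.
Posterior: α' = 20 + 73 = 93, β' = 11 + 8 = 19.
Posterior mean = 93/19 = 93/19; prior mean = 20/11 = 20/11. Difference = 93/19 − 20/11 = 643/209.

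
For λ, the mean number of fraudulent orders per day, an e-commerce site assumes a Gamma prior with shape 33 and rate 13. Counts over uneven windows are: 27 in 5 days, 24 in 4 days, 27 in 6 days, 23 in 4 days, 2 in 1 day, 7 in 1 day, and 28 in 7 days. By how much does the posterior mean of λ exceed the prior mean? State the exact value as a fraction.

Total count: 27 + 24 + 27 + 23 + 2 + 7 + 28 = 138.
Total exposure: 5 + 4 + 6 + 4 + 1 + 1 + 7 = 28 days.
Gamma(α, β) with Poisson data over total exposure Σt gives posterior Gamma(α+Σx, β+Σt) = Gamma(171, 41).
Posterior mean = 171/41 = 171/41; prior mean = 33/13 = 33/13. Difference = 171/41 − 33/13 = 870/533.

870/533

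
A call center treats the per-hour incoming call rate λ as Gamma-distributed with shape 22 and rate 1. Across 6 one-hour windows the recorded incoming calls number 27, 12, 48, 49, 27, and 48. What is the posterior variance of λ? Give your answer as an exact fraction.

233/49

Total count: 27 + 12 + 48 + 49 + 27 + 48 = 211.
Total exposure: 6 hours.
Conjugate update: add total count to the shape and total exposure to the rate, giving Gamma(233, 7).
Posterior variance = α'/β'² = 233/49.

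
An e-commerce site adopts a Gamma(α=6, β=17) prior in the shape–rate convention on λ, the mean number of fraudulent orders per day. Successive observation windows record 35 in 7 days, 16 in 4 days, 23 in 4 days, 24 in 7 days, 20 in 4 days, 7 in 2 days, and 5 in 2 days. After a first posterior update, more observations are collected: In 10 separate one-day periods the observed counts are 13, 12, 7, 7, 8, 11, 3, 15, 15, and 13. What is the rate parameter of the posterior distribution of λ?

57

Total count: 35 + 16 + 23 + 24 + 20 + 7 + 5 = 130.
Total exposure: 7 + 4 + 4 + 7 + 4 + 2 + 2 = 30 days.
After the first batch: Gamma(6 + 130, 17 + 30) = Gamma(136, 47).
Total count: 13 + 12 + 7 + 7 + 8 + 11 + 3 + 15 + 15 + 13 = 104.
Total exposure: 10 days.
After the second batch: Gamma(136 + 104, 47 + 10) = Gamma(240, 57).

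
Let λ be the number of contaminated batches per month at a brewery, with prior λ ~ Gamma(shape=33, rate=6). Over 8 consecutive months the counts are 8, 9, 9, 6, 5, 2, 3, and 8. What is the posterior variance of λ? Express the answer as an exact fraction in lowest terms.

83/196

Total count: 8 + 9 + 9 + 6 + 5 + 2 + 3 + 8 = 50.
Total exposure: 8 months.
Posterior: α' = 33 + 50 = 83, β' = 6 + 8 = 14.
Posterior variance = α'/β'² = 83/196.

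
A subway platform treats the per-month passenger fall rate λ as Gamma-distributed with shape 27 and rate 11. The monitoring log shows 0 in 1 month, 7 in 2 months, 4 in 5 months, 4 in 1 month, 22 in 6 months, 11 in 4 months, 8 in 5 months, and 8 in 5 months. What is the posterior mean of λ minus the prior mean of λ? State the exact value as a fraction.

Total count: 0 + 7 + 4 + 4 + 22 + 11 + 8 + 8 = 64.
Total exposure: 1 + 2 + 5 + 1 + 6 + 4 + 5 + 5 = 29 months.
The Gamma prior is conjugate for the Poisson rate, so λ | data ~ Gamma(27+64, 11+29) = Gamma(91, 40).
Posterior mean = 91/40 = 91/40; prior mean = 27/11 = 27/11. Difference = 91/40 − 27/11 = -79/440.

-79/440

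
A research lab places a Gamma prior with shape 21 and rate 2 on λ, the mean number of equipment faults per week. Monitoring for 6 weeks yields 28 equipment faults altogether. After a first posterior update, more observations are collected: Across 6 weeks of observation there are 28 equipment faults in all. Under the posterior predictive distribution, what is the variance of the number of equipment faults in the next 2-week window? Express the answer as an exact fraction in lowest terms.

88/7

Total count 28 over total exposure 6 weeks.
After the first batch: Gamma(21 + 28, 2 + 6) = Gamma(49, 8).
Total count 28 over total exposure 6 weeks.
After the second batch: Gamma(49 + 28, 8 + 6) = Gamma(77, 14).
The posterior predictive for a window of length T is Negative Binomial with variance T·α'·(β'+T)/β'² = 2·77·16/196 = 88/7.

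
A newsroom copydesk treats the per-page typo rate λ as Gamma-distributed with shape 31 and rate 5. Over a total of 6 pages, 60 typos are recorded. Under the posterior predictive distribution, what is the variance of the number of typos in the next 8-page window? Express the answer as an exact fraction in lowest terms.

13832/121

Total count 60 over total exposure 6 pages.
By Gamma–Poisson conjugacy, the posterior is Gamma(α + Σx, β + Σt) = Gamma(31 + 60, 5 + 6) = Gamma(91, 11).
The posterior predictive for a window of length T is Negative Binomial with variance T·α'·(β'+T)/β'² = 8·91·19/121 = 13832/121.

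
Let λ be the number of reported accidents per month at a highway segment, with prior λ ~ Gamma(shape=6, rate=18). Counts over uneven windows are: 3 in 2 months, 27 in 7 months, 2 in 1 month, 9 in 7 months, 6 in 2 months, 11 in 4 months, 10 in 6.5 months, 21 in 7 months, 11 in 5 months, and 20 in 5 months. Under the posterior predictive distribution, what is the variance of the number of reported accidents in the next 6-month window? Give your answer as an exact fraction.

23688/1849

Total count: 3 + 27 + 2 + 9 + 6 + 11 + 10 + 21 + 11 + 20 = 120.
Total exposure: 2 + 7 + 1 + 7 + 2 + 4 + 6.5 + 7 + 5 + 5 = 46.5 months.
The Gamma prior is conjugate for the Poisson rate, so λ | data ~ Gamma(6+120, 18+46.5) = Gamma(126, 129/2).
The posterior predictive for a window of length T is Negative Binomial with variance T·α'·(β'+T)/β'² = 6·126·(141/2)/(16641/4) = 23688/1849.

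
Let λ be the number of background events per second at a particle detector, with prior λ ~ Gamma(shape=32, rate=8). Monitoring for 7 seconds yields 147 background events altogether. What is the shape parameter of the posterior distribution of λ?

179

Total count 147 over total exposure 7 seconds.
The Gamma prior is conjugate for the Poisson rate, so λ | data ~ Gamma(32+147, 8+7) = Gamma(179, 15).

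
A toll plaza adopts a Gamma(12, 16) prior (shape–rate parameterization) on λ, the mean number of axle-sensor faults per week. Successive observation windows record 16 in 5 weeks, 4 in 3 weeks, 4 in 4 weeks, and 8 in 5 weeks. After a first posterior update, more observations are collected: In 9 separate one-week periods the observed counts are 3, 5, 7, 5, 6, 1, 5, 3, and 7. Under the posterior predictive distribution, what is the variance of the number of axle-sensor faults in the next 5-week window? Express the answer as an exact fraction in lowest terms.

10105/882

Total count: 16 + 4 + 4 + 8 = 32.
Total exposure: 5 + 3 + 4 + 5 = 17 weeks.
After the first batch: Gamma(12 + 32, 16 + 17) = Gamma(44, 33).
Total count: 3 + 5 + 7 + 5 + 6 + 1 + 5 + 3 + 7 = 42.
Total exposure: 9 weeks.
After the second batch: Gamma(44 + 42, 33 + 9) = Gamma(86, 42).
The posterior predictive for a window of length T is Negative Binomial with variance T·α'·(β'+T)/β'² = 5·86·47/1764 = 10105/882.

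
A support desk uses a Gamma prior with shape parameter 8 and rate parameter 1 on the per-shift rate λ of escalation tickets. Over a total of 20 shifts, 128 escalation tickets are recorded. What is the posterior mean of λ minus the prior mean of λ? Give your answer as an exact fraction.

Total count 128 over total exposure 20 shifts.
The Gamma prior is conjugate for the Poisson rate, so λ | data ~ Gamma(8+128, 1+20) = Gamma(136, 21).
Posterior mean = 136/21 = 136/21; prior mean = 8/1 = 8. Difference = 136/21 − 8 = -32/21.

-32/21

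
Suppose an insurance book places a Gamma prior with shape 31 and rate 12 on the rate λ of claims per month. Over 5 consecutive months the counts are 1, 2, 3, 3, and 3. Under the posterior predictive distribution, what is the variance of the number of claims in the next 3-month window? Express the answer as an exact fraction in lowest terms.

Total count: 1 + 2 + 3 + 3 + 3 = 12.
Total exposure: 5 months.
Gamma(α, β) with Poisson data over total exposure Σt gives posterior Gamma(α+Σx, β+Σt) = Gamma(43, 17).
The posterior predictive for a window of length T is Negative Binomial with variance T·α'·(β'+T)/β'² = 3·43·20/289 = 2580/289.

2580/289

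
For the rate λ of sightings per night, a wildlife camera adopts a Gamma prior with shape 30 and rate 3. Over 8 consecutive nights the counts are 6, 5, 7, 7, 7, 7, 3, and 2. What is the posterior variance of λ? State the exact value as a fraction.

Total count: 6 + 5 + 7 + 7 + 7 + 7 + 3 + 2 = 44.
Total exposure: 8 nights.
Conjugate update: add total count to the shape and total exposure to the rate, giving Gamma(74, 11).
Posterior variance = α'/β'² = 74/121.

74/121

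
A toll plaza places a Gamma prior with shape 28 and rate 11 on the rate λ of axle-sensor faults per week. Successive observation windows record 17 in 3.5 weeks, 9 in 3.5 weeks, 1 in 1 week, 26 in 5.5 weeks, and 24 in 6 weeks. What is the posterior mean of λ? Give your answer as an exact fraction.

Total count: 17 + 9 + 1 + 26 + 24 = 77.
Total exposure: 3.5 + 3.5 + 1 + 5.5 + 6 = 19.5 weeks.
By Gamma–Poisson conjugacy, the posterior is Gamma(α + Σx, β + Σt) = Gamma(28 + 77, 11 + 19.5) = Gamma(105, 61/2).
Posterior mean = α'/β' = 105/(61/2) = 210/61.

210/61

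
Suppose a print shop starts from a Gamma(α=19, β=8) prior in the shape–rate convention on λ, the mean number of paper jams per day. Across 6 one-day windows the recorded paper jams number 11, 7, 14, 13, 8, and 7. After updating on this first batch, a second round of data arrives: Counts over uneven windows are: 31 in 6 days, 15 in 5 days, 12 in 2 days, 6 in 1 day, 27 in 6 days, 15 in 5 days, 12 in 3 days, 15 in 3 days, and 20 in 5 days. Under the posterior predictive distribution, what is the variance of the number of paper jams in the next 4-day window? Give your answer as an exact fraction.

12528/625

Total count: 11 + 7 + 14 + 13 + 8 + 7 = 60.
Total exposure: 6 days.
After the first batch: Gamma(19 + 60, 8 + 6) = Gamma(79, 14).
Total count: 31 + 15 + 12 + 6 + 27 + 15 + 12 + 15 + 20 = 153.
Total exposure: 6 + 5 + 2 + 1 + 6 + 5 + 3 + 3 + 5 = 36 days.
After the second batch: Gamma(79 + 153, 14 + 36) = Gamma(232, 50).
The posterior predictive for a window of length T is Negative Binomial with variance T·α'·(β'+T)/β'² = 4·232·54/2500 = 12528/625.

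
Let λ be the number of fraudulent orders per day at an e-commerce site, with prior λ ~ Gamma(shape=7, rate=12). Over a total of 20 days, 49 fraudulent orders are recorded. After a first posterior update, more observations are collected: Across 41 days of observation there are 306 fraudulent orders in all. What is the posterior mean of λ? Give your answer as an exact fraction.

362/73

Total count 49 over total exposure 20 days.
After the first batch: Gamma(7 + 49, 12 + 20) = Gamma(56, 32).
Total count 306 over total exposure 41 days.
After the second batch: Gamma(56 + 306, 32 + 41) = Gamma(362, 73).
Posterior mean = α'/β' = 362/73.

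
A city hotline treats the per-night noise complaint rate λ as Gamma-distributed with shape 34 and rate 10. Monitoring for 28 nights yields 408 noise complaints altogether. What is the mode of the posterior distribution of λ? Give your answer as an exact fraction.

Total count 408 over total exposure 28 nights.
The Gamma prior is conjugate for the Poisson rate, so λ | data ~ Gamma(34+408, 10+28) = Gamma(442, 38).
Posterior mode = (α'−1)/β' = 441/38.

441/38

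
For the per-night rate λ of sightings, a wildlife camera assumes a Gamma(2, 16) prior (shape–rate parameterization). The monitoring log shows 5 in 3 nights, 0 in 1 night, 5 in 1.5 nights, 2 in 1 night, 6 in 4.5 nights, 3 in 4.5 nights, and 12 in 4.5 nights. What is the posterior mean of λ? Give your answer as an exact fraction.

Total count: 5 + 0 + 5 + 2 + 6 + 3 + 12 = 33.
Total exposure: 3 + 1 + 1.5 + 1 + 4.5 + 4.5 + 4.5 = 20 nights.
The Gamma prior is conjugate for the Poisson rate, so λ | data ~ Gamma(2+33, 16+20) = Gamma(35, 36).
Posterior mean = α'/β' = 35/36.

35/36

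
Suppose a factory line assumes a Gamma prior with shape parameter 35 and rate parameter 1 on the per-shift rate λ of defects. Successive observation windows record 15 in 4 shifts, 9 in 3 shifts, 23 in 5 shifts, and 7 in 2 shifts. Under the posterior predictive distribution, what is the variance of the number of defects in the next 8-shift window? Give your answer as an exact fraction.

Total count: 15 + 9 + 23 + 7 = 54.
Total exposure: 4 + 3 + 5 + 2 = 14 shifts.
The Gamma prior is conjugate for the Poisson rate, so λ | data ~ Gamma(35+54, 1+14) = Gamma(89, 15).
The posterior predictive for a window of length T is Negative Binomial with variance T·α'·(β'+T)/β'² = 8·89·23/225 = 16376/225.

16376/225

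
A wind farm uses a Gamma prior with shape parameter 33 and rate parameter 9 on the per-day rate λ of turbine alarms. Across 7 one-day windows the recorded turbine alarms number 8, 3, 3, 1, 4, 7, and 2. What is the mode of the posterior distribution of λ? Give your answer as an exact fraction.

Total count: 8 + 3 + 3 + 1 + 4 + 7 + 2 = 28.
Total exposure: 7 days.
Gamma(α, β) with Poisson data over total exposure Σt gives posterior Gamma(α+Σx, β+Σt) = Gamma(61, 16).
Posterior mode = (α'−1)/β' = 60/16 = 15/4.

15/4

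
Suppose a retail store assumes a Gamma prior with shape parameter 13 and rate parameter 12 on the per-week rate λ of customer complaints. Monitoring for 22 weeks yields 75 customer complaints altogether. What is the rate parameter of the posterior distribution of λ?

Total count 75 over total exposure 22 weeks.
By Gamma–Poisson conjugacy, the posterior is Gamma(α + Σx, β + Σt) = Gamma(13 + 75, 12 + 22) = Gamma(88, 34).

34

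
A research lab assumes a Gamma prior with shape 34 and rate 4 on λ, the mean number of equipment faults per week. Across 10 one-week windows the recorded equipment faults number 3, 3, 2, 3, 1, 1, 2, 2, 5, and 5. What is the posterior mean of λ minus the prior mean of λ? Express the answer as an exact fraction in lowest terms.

Total count: 3 + 3 + 2 + 3 + 1 + 1 + 2 + 2 + 5 + 5 = 27.
Total exposure: 10 weeks.
Posterior: α' = 34 + 27 = 61, β' = 4 + 10 = 14.
Posterior mean = 61/14 = 61/14; prior mean = 34/4 = 17/2. Difference = 61/14 − 17/2 = -29/7.

-29/7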